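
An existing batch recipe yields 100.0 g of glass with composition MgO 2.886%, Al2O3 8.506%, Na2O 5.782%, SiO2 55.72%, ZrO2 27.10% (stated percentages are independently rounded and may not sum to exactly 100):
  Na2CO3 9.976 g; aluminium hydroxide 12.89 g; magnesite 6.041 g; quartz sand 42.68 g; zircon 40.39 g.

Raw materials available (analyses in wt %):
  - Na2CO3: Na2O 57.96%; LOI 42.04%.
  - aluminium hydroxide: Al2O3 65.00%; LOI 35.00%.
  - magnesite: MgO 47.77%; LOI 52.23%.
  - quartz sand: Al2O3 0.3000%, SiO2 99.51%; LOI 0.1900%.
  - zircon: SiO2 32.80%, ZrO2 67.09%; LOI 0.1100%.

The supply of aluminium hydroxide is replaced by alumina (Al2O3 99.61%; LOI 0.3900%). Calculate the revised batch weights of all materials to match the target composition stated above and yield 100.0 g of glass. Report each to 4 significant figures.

Revised batch per 100.0 g glass:
  Na2CO3: 9.976 g
  alumina: 8.411 g
  magnesite: 6.041 g
  quartz sand: 42.68 g
  zircon: 40.39 g
Total batch = 107.5 g; LOI loss = 7.507 g

All internal work runs at full precision all the way through — in-progress results appear, with 4-significant-digit rounding, between the steps. Every reported figure undergoes a single rounding — all derived quantities (net glass mass, yield, ignition loss, the totals, five oxide percentages) are computed from the weighed amounts on 100.0 g of glass in full precision as quoted within problem or answer.
Per-oxide target masses for 100.0 g glass:
  MgO: 2.886% × 100.0 = 2.886 g
  Al2O3: 8.506% × 100.0 = 8.506 g
  Na2O: 5.782% × 100.0 = 5.782 g
  SiO2: 55.72% × 100.0 = 55.72 g
  ZrO2: 27.10% × 100.0 = 27.10 g
Checking each oxide sum given the weights on record, against the basis in use (each sum matches its target mass exact up to rounding of places):
  MgO: 6.041·0.4777 = 2.886 g (target 2.886 g)
  Al2O3: 8.411·0.9961 + 42.68·0.003000 = 8.506 g (target 8.506 g)
  Na2O: 9.976·0.5796 = 5.782 g (target 5.782 g)
  SiO2: 42.68·0.9951 + 40.39·0.3280 = 55.72 g (target 55.72 g)
  ZrO2: 40.39·0.6709 = 27.10 g (target 27.10 g)
Glass-mass bookkeeping: batch Σ − ignition loss = 99.99 g (summing oxide targets gives 99.99 g; versus the stated basis of 100.0 g — a pure rounding effect).
Adding the batch up: Σ batch = 107.5 g; LOI removed, Σ of batch·LOI: 7.507 g; yield = glass ÷ total batch = 93.02%.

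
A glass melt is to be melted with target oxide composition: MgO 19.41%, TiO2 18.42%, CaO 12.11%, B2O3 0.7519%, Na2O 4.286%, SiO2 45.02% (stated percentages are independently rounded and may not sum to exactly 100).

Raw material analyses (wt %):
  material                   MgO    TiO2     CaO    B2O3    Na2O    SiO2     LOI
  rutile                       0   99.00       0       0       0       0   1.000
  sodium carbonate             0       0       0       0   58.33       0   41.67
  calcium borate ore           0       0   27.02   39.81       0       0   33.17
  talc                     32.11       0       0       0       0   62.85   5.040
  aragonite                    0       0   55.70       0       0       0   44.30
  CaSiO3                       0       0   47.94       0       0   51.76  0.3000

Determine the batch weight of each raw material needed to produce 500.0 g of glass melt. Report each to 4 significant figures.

Batch per 500.0 g glass melt:
  rutile: 93.03 g
  sodium carbonate: 36.74 g
  calcium borate ore: 9.444 g
  talc: 302.2 g
  aragonite: 45.69 g
  CaSiO3: 67.89 g
Total batch = 555.0 g; LOI loss = 55.05 g; yield = 90.08%

All arithmetic runs at exact precision end to end — in-progress results are printed with 4-significant-figure rounding between the steps — every reported result is rounded just once — derived quantities are carried in full precision (glass mass, the six compositions, the yield, ignition loss, the totals) using the weight values on 500.0 g of glass as given in the problem or answer text.
Target oxide masses per 500.0 g glass melt:
  MgO: 19.41% × 500.0 = 97.05 g
  TiO2: 18.42% × 500.0 = 92.10 g
  CaO: 12.11% × 500.0 = 60.55 g
  B2O3: 0.7519% × 500.0 = 3.760 g
  Na2O: 4.286% × 500.0 = 21.43 g
  SiO2: 45.02% × 500.0 = 225.1 g
Sums-versus-targets review using the reported weights, on the stated basis (each sum matches its target mass modulo rounding of the values):
  MgO: 302.2·0.3211 = 97.04 g (target 97.05 g)
  TiO2: 93.03·0.9900 = 92.10 g (target 92.10 g)
  CaO: 9.444·0.2702 + 45.69·0.5570 + 67.89·0.4794 = 60.55 g (target 60.55 g)
  B2O3: 9.444·0.3981 = 3.760 g (target 3.760 g)
  Na2O: 36.74·0.5833 = 21.43 g (target 21.43 g)
  SiO2: 302.2·0.6285 + 67.89·0.5176 = 225.1 g (target 225.1 g)
Glass-mass sanity pass: net batch after ignition = 499.9 g (the Σ of target masses is 500.0 g; basis as stated: 500.0 g — gaps are rounding artifacts).
Total batch = Σ batch = 555.0 g; ignition loss, Σ(batch × LOI) = 55.05 g; yield = glass ÷ total batch = 90.08%.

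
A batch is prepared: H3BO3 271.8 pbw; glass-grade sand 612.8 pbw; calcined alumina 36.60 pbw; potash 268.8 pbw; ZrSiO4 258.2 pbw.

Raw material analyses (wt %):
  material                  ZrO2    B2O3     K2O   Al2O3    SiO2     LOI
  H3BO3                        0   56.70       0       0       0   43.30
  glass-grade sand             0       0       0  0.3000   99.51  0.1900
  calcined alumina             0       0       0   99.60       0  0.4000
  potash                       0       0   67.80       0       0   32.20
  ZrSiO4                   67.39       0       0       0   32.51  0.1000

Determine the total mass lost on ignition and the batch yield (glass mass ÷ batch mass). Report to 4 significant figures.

LOI loss = 205.8 pbw; glass = 1242 pbw; yield = 85.79%

Mid-chain values are printed (rounded to 4 significant digits) within the worked lines; all arithmetic carries full float precision in every operation; exactly one rounding lands on every reported number; derived quantities, which include yield, totals, net glass mass, LOI, five oxide percentages, are recomputed in exact precision, as quoted within either problem or answer, from the weighed amounts at 1242 pbw of glass.
Ignition loss by material:
  H3BO3: 271.8 × 0.4330 = 117.7 pbw
  glass-grade sand: 612.8 × 0.001900 = 1.164 pbw
  calcined alumina: 36.60 × 0.004000 = 0.1464 pbw
  potash: 268.8 × 0.3220 = 86.55 pbw
  ZrSiO4: 258.2 × 0.001000 = 0.2582 pbw
Total LOI = 205.8 pbw
Glass = batch − LOI = 1448 − 205.8 = 1242 pbw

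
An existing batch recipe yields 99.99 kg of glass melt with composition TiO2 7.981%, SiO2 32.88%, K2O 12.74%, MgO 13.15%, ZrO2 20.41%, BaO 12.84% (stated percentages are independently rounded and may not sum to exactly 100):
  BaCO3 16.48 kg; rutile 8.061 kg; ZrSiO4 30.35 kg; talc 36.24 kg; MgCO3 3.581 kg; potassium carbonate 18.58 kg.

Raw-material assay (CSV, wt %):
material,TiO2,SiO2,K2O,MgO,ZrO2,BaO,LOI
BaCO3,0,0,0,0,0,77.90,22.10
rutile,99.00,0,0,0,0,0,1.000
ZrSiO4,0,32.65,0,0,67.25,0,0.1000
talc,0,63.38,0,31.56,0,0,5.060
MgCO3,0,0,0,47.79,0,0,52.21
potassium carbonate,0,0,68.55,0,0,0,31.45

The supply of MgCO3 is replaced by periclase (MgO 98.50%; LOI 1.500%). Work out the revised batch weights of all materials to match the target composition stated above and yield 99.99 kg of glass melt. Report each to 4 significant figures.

Revised batch per 99.99 kg glass melt:
  BaCO3: 16.48 kg
  rutile: 8.061 kg
  ZrSiO4: 30.35 kg
  talc: 36.24 kg
  periclase: 1.738 kg
  potassium carbonate: 18.58 kg
Total batch = 111.4 kg; LOI loss = 11.46 kg

Rounding to 4 significant figures extends to every mid-chain value as shown; every computation keeps full float precision from first step to last; every reported number is rounded exactly once — derived quantities are carried in exact precision (net glass mass, the totals, the six compositions, the yield, ignition loss) from the batch weights on 99.99 kg of glass as they appear in the problem or the answer.
Per-oxide target masses for 99.99 kg glass melt:
  TiO2: 7.981% × 99.99 = 7.980 kg
  SiO2: 32.88% × 99.99 = 32.88 kg
  K2O: 12.74% × 99.99 = 12.74 kg
  MgO: 13.15% × 99.99 = 13.15 kg
  ZrO2: 20.41% × 99.99 = 20.41 kg
  BaO: 12.84% × 99.99 = 12.84 kg
Per-oxide balance check on the weights just shown, relative to the basis at hand (summed amounts equal target values given rounding of the digits):
  TiO2: 8.061·0.9900 = 7.980 kg (target 7.980 kg)
  SiO2: 30.35·0.3265 + 36.24·0.6338 = 32.88 kg (target 32.88 kg)
  K2O: 18.58·0.6855 = 12.74 kg (target 12.74 kg)
  MgO: 36.24·0.3156 + 1.738·0.9850 = 13.15 kg (target 13.15 kg)
  ZrO2: 30.35·0.6725 = 20.41 kg (target 20.41 kg)
  BaO: 16.48·0.7790 = 12.84 kg (target 12.84 kg)
Mass balance on the glass: net batch after ignition = 99.99 kg (the Σ of target masses is 99.99 kg; stated basis 99.99 kg — rounding explains the deltas).
Summing the batch: Σ batch = 111.4 kg; LOI removed, Σ of batch·LOI: 11.46 kg; yield = glass ÷ total batch = 89.72%.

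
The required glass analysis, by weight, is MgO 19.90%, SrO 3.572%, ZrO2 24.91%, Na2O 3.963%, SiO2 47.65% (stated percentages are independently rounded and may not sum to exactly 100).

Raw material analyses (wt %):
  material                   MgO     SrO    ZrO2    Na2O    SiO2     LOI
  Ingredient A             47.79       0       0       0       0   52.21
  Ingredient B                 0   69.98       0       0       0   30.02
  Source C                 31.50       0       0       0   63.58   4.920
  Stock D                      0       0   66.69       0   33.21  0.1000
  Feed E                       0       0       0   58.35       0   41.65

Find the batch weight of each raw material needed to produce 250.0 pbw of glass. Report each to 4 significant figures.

The working math holds full float precision in every operation. In-progress results are shown with 4-significant-digit rounding across the worked steps; a single rounding completes each reported figure — derived quantities (the yield, ignition loss, five oxide percentages, totals, net glass mass) are rebuilt at full float precision from the weighed amounts per 250.0 pbw of glass as quoted within either problem or answer.
Target masses of each oxide per 250.0 pbw glass:
  MgO: 19.90% × 250.0 = 49.75 pbw
  SrO: 3.572% × 250.0 = 8.930 pbw
  ZrO2: 24.91% × 250.0 = 62.28 pbw
  Na2O: 3.963% × 250.0 = 9.908 pbw
  SiO2: 47.65% × 250.0 = 119.1 pbw
Oxide-by-oxide audit working from each reported weight, per the basis as stated (summed amounts equal target values within answer rounding):
  MgO: 12.75·0.4779 + 138.6·0.3150 = 49.75 pbw (target 49.75 pbw)
  SrO: 12.76·0.6998 = 8.929 pbw (target 8.930 pbw)
  ZrO2: 93.38·0.6669 = 62.28 pbw (target 62.28 pbw)
  Na2O: 16.98·0.5835 = 9.908 pbw (target 9.908 pbw)
  SiO2: 138.6·0.6358 + 93.38·0.3321 = 119.1 pbw (target 119.1 pbw)
Glass-mass closure: batch Σ − ignition loss = 250.0 pbw (summing oxide targets gives 250.0 pbw; the stated basis being 250.0 pbw — deltas are rounding alone).
Total batch = Σ batch = 274.5 pbw; loss to ignition Σ batch·LOI = 24.47 pbw; yield: glass divided by total = 91.08%.

Batch per 250.0 pbw glass:
  Ingredient A: 12.75 pbw
  Ingredient B: 12.76 pbw
  Source C: 138.6 pbw
  Stock D: 93.38 pbw
  Feed E: 16.98 pbw
Total batch = 274.5 pbw; LOI loss = 24.47 pbw; yield = 91.08%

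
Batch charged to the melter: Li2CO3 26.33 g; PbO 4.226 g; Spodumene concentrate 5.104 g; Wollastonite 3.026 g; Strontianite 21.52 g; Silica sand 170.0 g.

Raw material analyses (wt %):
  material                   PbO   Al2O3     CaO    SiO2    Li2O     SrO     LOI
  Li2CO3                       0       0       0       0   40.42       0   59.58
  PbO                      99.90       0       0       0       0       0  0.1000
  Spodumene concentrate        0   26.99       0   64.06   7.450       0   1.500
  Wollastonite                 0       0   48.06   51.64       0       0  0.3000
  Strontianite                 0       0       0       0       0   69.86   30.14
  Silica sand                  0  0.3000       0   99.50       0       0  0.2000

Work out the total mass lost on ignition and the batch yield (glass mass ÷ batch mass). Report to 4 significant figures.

LOI loss = 22.60 g; glass = 207.6 g; yield = 90.18%

The working math runs at full precision at all times; intermediates are printed rounded off to 4 significant figures within the worked lines — every reported result receives exactly one rounding — all derived quantities, which include glass mass, six oxide percentages, LOI, totals, yield, are rebuilt in full precision, as set out in the question or the answer, using the weight values at 207.6 g of glass.
Each material's LOI contribution:
  Li2CO3: 26.33 × 0.5958 = 15.69 g
  PbO: 4.226 × 0.001000 = 0.004226 g
  Spodumene concentrate: 5.104 × 0.01500 = 0.07656 g
  Wollastonite: 3.026 × 0.003000 = 0.009078 g
  Strontianite: 21.52 × 0.3014 = 6.486 g
  Silica sand: 170.0 × 0.002000 = 0.3400 g
Total LOI = 22.60 g
Glass = batch − LOI = 230.2 − 22.60 = 207.6 g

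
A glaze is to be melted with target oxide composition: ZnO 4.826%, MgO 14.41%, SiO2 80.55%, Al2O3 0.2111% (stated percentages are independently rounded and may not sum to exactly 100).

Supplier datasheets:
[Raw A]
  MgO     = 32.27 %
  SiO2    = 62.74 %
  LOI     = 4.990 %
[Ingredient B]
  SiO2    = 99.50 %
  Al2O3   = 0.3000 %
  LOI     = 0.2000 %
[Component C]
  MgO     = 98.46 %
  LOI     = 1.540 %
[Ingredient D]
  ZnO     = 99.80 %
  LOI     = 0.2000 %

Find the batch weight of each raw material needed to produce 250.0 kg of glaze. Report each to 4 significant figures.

Batch per 250.0 kg glaze:
  Raw A: 41.98 kg
  Ingredient B: 175.9 kg
  Component C: 22.83 kg
  Ingredient D: 12.09 kg
Total batch = 252.8 kg; LOI loss = 2.822 kg; yield = 98.88%

The intermediate values are displayed (rounded to four significant figures) within the worked lines; all arithmetic carries exact precision through every step. A single rounding yields each reported value. All derived quantities are recomputed in exact precision (totals, four oxide percentages, LOI, glass mass, the yield) using the weight values at 250.0 kg of glass, exactly as printed in question or answer.
Per-oxide target masses for 250.0 kg glaze:
  ZnO: 4.826% × 250.0 = 12.06 kg
  MgO: 14.41% × 250.0 = 36.02 kg
  SiO2: 80.55% × 250.0 = 201.4 kg
  Al2O3: 0.2111% × 250.0 = 0.5278 kg
Mass-balance tally per oxide from the weights as reported, on the stated basis (summed amounts equal target values net of answer rounding effects):
  ZnO: 12.09·0.9980 = 12.07 kg (target 12.06 kg)
  MgO: 41.98·0.3227 + 22.83·0.9846 = 36.03 kg (target 36.02 kg)
  SiO2: 41.98·0.6274 + 175.9·0.9950 = 201.4 kg (target 201.4 kg)
  Al2O3: 175.9·0.003000 = 0.5277 kg (target 0.5278 kg)
Glass-mass sanity pass: batch total minus LOI = 250.0 kg (the targets, summed, come to 250.0 kg; with the basis standing at 250.0 kg — gaps are rounding artifacts).
Batch grand total — Σ batch = 252.8 kg; LOI removed, Σ of batch·LOI: 2.822 kg; the yield ratio, glass ÷ batch: 98.88%.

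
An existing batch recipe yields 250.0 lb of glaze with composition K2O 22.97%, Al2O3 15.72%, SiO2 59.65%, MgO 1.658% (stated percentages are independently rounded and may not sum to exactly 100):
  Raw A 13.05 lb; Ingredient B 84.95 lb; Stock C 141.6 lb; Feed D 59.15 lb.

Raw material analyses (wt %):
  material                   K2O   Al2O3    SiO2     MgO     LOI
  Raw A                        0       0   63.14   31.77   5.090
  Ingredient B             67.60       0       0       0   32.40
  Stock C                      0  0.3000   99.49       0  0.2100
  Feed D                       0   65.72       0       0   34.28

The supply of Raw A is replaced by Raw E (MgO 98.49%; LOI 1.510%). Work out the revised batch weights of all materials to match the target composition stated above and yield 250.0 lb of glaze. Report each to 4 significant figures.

Revised batch per 250.0 lb glaze:
  Raw E: 4.209 lb
  Ingredient B: 84.95 lb
  Stock C: 149.9 lb
  Feed D: 59.11 lb
Total batch = 298.2 lb; LOI loss = 48.17 lb

The working math holds exact precision at each step. Working values are shown rounded off to 4 significant digits between the steps — exactly one rounding lands on every reported figure. All derived quantities, including yield, totals, net glass mass, LOI, the four compositions, are computed using the weight values per 250.0 lb of glass in full precision exactly as shown in problem or answer.
Oxide-by-oxide targets in 250.0 lb glaze:
  K2O: 22.97% × 250.0 = 57.42 lb
  Al2O3: 15.72% × 250.0 = 39.30 lb
  SiO2: 59.65% × 250.0 = 149.1 lb
  MgO: 1.658% × 250.0 = 4.145 lb
Mass-balance tally per oxide given the weights on record, versus the basis set out (oxide sums agree with the targets given rounding of the digits):
  K2O: 84.95·0.6760 = 57.43 lb (target 57.42 lb)
  Al2O3: 149.9·0.003000 + 59.11·0.6572 = 39.30 lb (target 39.30 lb)
  SiO2: 149.9·0.9949 = 149.1 lb (target 149.1 lb)
  MgO: 4.209·0.9849 = 4.145 lb (target 4.145 lb)
Auditing the glass mass value: total batch − LOI = 250.0 lb (targets for the oxides total 250.0 lb; against the stated basis, 250.0 lb — deltas are rounding alone).
Batch total: Σ batch = 298.2 lb; the LOI term Σ batch·LOI equals 48.17 lb; the yield ratio, glass ÷ batch: 83.85%.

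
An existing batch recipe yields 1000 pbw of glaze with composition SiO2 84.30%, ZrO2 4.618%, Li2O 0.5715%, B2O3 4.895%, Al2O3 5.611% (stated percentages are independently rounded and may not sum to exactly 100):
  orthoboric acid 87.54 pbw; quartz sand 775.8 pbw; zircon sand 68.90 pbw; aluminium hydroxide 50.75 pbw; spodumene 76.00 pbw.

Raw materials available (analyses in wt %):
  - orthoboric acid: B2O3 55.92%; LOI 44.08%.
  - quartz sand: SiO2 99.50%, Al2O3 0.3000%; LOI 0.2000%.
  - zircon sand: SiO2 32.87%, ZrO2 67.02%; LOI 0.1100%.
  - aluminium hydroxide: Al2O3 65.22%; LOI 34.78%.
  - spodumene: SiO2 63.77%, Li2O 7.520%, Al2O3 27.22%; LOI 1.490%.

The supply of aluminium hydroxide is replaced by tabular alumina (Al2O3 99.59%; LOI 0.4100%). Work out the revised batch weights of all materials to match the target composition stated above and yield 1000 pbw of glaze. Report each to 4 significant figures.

The intermediate values appear rounded to 4 significant digits between the steps. The whole derivation keeps full float precision at every stage — every reported result receives exactly one rounding. The derived quantities are computed in full float precision (LOI, net glass mass, the totals, five oxide percentages, the yield) from the weighed amounts per 1000 pbw of glass as set out in the problem or answer text.
The oxide mass targets at 1000 pbw glaze:
  SiO2: 84.30% × 1000 = 843.0 pbw
  ZrO2: 4.618% × 1000 = 46.18 pbw
  Li2O: 0.5715% × 1000 = 5.715 pbw
  B2O3: 4.895% × 1000 = 48.95 pbw
  Al2O3: 5.611% × 1000 = 56.11 pbw
Balance tally, oxide-wise, given the weights on record, against the basis in use (delivered sums recover each target net of answer rounding effects):
  SiO2: 775.8·0.9950 + 68.90·0.3287 + 76.00·0.6377 = 843.0 pbw (target 843.0 pbw)
  ZrO2: 68.90·0.6702 = 46.18 pbw (target 46.18 pbw)
  Li2O: 76.00·0.07520 = 5.715 pbw (target 5.715 pbw)
  B2O3: 87.54·0.5592 = 48.95 pbw (target 48.95 pbw)
  Al2O3: 775.8·0.003000 + 33.23·0.9959 + 76.00·0.2722 = 56.11 pbw (target 56.11 pbw)
Glass mass check: the batch minus its LOI: 1000 pbw (targets for the oxides total 1000 pbw; the stated basis being 1000 pbw — deltas are rounding alone).
Summing the batch: Σ batch = 1041 pbw; LOI removed, Σ of batch·LOI: 41.48 pbw; yield, glass over the total, = 96.02%.

Revised batch per 1000 pbw glaze:
  orthoboric acid: 87.54 pbw
  quartz sand: 775.8 pbw
  zircon sand: 68.90 pbw
  tabular alumina: 33.23 pbw
  spodumene: 76.00 pbw
Total batch = 1041 pbw; LOI loss = 41.48 pbw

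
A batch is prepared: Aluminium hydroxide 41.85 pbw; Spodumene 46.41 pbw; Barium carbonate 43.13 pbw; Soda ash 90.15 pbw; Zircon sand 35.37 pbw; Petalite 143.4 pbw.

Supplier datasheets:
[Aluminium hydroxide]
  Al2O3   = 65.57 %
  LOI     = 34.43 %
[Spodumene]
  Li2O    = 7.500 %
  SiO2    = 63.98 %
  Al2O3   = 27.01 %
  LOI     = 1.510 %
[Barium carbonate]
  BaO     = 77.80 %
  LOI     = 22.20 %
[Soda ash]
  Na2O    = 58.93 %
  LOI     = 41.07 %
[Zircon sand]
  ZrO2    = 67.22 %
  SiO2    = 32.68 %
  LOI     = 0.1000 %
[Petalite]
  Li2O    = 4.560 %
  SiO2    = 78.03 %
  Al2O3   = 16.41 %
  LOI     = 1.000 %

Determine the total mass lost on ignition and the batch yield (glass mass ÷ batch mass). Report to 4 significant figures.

LOI loss = 63.18 pbw; glass = 337.1 pbw; yield = 84.22%

Working values are printed rounded to 4 significant digits on the page. The working math runs at exact precision in every operation; each reported figure takes exactly one rounding; all derived quantities, which include the yield, net glass mass, LOI, totals, the six compositions, are rebuilt at full precision, as quoted within the problem or answer text, from the batch weights for 337.1 pbw of glass.
Per-material ignition loss:
  Aluminium hydroxide: 41.85 × 0.3443 = 14.41 pbw
  Spodumene: 46.41 × 0.01510 = 0.7008 pbw
  Barium carbonate: 43.13 × 0.2220 = 9.575 pbw
  Soda ash: 90.15 × 0.4107 = 37.02 pbw
  Zircon sand: 35.37 × 0.001000 = 0.03537 pbw
  Petalite: 143.4 × 0.01000 = 1.434 pbw
Total LOI = 63.18 pbw
Glass = batch − LOI = 400.3 − 63.18 = 337.1 pbw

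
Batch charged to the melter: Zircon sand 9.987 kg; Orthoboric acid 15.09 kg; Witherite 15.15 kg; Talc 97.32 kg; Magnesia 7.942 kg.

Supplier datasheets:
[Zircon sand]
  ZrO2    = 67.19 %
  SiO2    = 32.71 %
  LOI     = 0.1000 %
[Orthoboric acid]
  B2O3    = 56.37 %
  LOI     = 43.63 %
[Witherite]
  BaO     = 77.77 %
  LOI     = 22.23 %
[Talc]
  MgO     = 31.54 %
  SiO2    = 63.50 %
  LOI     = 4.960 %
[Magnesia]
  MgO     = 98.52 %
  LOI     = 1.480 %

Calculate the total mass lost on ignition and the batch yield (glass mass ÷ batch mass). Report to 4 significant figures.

LOI loss = 14.91 kg; glass = 130.6 kg; yield = 89.75%

Each numeric step holds exact precision through every step; mid-chain values appear, rounded to 4 significant figures, within the worked lines — every reported value carries a single rounding — derived quantities (net glass mass, the five compositions, yield, LOI, totals) are re-derived using the weight values at 130.6 kg of glass at exact precision exactly as shown in the problem or answer text.
Each material's LOI contribution:
  Zircon sand: 9.987 × 0.001000 = 0.009987 kg
  Orthoboric acid: 15.09 × 0.4363 = 6.584 kg
  Witherite: 15.15 × 0.2223 = 3.368 kg
  Talc: 97.32 × 0.04960 = 4.827 kg
  Magnesia: 7.942 × 0.01480 = 0.1175 kg
Total LOI = 14.91 kg
Glass = batch − LOI = 145.5 − 14.91 = 130.6 kg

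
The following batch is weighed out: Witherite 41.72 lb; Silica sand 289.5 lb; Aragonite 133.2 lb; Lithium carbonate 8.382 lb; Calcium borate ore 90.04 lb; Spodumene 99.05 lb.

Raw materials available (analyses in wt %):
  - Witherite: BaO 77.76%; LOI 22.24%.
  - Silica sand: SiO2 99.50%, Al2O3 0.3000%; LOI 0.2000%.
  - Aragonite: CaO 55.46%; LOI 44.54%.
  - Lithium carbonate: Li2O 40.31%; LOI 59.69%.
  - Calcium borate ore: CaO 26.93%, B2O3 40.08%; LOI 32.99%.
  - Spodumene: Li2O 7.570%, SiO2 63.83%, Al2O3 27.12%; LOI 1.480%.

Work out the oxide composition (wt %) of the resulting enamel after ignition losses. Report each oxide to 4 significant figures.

Mid-chain values are displayed (rounded to 4 significant digits) in the working; every computation keeps full precision through every step. Every reported number receives exactly one rounding — the derived quantities (glass mass, the yield, the six compositions, ignition loss, totals) are recomputed at full precision using the weight values for 556.5 lb of glass precisely as stated by the problem or answer text.
Delivered oxide masses:
  CaO: 133.2·0.5546 + 90.04·0.2693 = 98.12 lb
  B2O3: 90.04·0.4008 = 36.09 lb
  Li2O: 8.382·0.4031 + 99.05·0.07570 = 10.88 lb
  SiO2: 289.5·0.9950 + 99.05·0.6383 = 351.3 lb
  Al2O3: 289.5·0.003000 + 99.05·0.2712 = 27.73 lb
  BaO: 41.72·0.7776 = 32.44 lb
LOI: 41.72·0.2224 + 289.5·0.002000 + 133.2·0.4454 + 8.382·0.5969 + 90.04·0.3299 + 99.05·0.01480 = 105.4 lb
Glass mass = batch − LOI = 661.9 − 105.4 = 556.5 lb (matching Σ of the oxides)
each oxide over glass, ×100, is wt %

Glass mass = 556.5 lb (batch 661.9 − LOI 105.4).
Composition: CaO 17.63%, B2O3 6.484%, Li2O 1.954%, SiO2 63.12%, Al2O3 4.983%, BaO 5.829%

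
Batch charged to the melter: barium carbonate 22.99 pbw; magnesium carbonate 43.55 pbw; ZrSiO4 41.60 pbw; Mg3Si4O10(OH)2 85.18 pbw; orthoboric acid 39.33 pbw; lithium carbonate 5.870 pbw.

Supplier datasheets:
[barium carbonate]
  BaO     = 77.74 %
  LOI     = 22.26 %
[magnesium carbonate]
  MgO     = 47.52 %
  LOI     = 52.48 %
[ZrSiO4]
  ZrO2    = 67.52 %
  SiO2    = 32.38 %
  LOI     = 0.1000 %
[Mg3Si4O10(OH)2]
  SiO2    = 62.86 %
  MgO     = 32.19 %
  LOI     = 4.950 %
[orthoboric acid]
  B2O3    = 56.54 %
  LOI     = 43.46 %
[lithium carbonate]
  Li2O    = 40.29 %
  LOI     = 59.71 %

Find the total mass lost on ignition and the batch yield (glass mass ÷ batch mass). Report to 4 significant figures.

The intermediate values appear rounded to four significant digits between the steps — every computation runs at full precision at each step. Every reported value receives exactly one rounding. All derived quantities, including glass mass, the six compositions, the yield, the totals, LOI, are recomputed from the batch weights for 185.7 pbw of glass at full precision, precisely as stated by the question or the answer.
Each material's LOI contribution:
  barium carbonate: 22.99 × 0.2226 = 5.118 pbw
  magnesium carbonate: 43.55 × 0.5248 = 22.86 pbw
  ZrSiO4: 41.60 × 0.001000 = 0.04160 pbw
  Mg3Si4O10(OH)2: 85.18 × 0.04950 = 4.216 pbw
  orthoboric acid: 39.33 × 0.4346 = 17.09 pbw
  lithium carbonate: 5.870 × 0.5971 = 3.505 pbw
Total LOI = 52.83 pbw
Glass = batch − LOI = 238.5 − 52.83 = 185.7 pbw

LOI loss = 52.83 pbw; glass = 185.7 pbw; yield = 77.85%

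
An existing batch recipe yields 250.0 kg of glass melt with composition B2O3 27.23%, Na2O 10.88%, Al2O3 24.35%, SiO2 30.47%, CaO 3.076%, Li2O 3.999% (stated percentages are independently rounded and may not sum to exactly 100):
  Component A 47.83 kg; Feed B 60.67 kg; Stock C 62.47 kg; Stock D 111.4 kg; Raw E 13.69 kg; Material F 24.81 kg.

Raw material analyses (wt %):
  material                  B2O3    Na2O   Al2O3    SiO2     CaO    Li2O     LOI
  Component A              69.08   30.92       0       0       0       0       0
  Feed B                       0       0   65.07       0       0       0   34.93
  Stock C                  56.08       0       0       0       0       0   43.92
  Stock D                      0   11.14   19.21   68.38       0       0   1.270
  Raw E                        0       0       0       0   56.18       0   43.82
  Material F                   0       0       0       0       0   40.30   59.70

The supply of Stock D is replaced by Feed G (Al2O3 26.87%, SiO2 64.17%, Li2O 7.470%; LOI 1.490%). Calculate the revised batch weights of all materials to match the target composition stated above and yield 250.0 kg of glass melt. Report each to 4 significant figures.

Revised batch per 250.0 kg glass melt:
  Component A: 87.97 kg
  Feed B: 44.53 kg
  Stock C: 13.03 kg
  Feed G: 118.7 kg
  Raw E: 13.69 kg
  Material F: 2.804 kg
Total batch = 280.7 kg; LOI loss = 30.72 kg

Values along the way are shown, with 4-significant-figure rounding, within the worked lines. Every computation maintains exact precision throughout — a single rounding finalizes each reported figure — derived quantities are re-derived in exact precision (the totals, LOI, net glass mass, the yield, the six compositions) using the weight values per 250.0 kg of glass as given in either problem or answer.
Target masses of each oxide per 250.0 kg glass melt:
  B2O3: 27.23% × 250.0 = 68.08 kg
  Na2O: 10.88% × 250.0 = 27.20 kg
  Al2O3: 24.35% × 250.0 = 60.88 kg
  SiO2: 30.47% × 250.0 = 76.18 kg
  CaO: 3.076% × 250.0 = 7.690 kg
  Li2O: 3.999% × 250.0 = 9.998 kg
Mass-balance tally per oxide working from each reported weight, versus the basis set out (each sum matches its target mass within answer rounding):
  B2O3: 87.97·0.6908 + 13.03·0.5608 = 68.08 kg (target 68.08 kg)
  Na2O: 87.97·0.3092 = 27.20 kg (target 27.20 kg)
  Al2O3: 44.53·0.6507 + 118.7·0.2687 = 60.87 kg (target 60.88 kg)
  SiO2: 118.7·0.6417 = 76.17 kg (target 76.18 kg)
  CaO: 13.69·0.5618 = 7.691 kg (target 7.690 kg)
  Li2O: 118.7·0.07470 + 2.804·0.4030 = 9.997 kg (target 9.998 kg)
Glass-mass sanity pass: net batch after ignition = 250.0 kg (summing oxide targets gives 250.0 kg; stated basis 250.0 kg — any gap is answer rounding).
Total batch = Σ batch = 280.7 kg; ignition loss, Σ(batch × LOI) = 30.72 kg; yield: glass divided by total = 89.06%.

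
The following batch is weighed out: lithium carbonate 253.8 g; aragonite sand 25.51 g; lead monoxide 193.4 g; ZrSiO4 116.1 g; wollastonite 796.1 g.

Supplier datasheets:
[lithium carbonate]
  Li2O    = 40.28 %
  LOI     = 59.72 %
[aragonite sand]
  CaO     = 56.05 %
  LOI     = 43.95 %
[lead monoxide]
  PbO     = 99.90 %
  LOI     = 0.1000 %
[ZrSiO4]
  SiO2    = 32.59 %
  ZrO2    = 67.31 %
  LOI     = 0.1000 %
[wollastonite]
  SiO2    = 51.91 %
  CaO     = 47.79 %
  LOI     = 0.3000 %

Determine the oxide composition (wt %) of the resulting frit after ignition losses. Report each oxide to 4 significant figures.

Working values are printed (rounded to 4 significant digits) as written — every computation runs at full precision at all times; each reported figure includes exactly one rounding; derived quantities (glass mass, the totals, the yield, five oxide percentages, ignition loss) are carried using the weight values for 1219 g of glass in exact precision, as written in the question or the answer.
What the batch supplies per oxide:
  SiO2: 116.1·0.3259 + 796.1·0.5191 = 451.1 g
  Li2O: 253.8·0.4028 = 102.2 g
  CaO: 25.51·0.5605 + 796.1·0.4779 = 394.8 g
  ZrO2: 116.1·0.6731 = 78.15 g
  PbO: 193.4·0.9990 = 193.2 g
LOI: 253.8·0.5972 + 25.51·0.4395 + 193.4·0.001000 + 116.1·0.001000 + 796.1·0.003000 = 165.5 g
Net of LOI, the glass mass = 1385 − 165.5 = 1219 g (the oxide masses sum to this)
wt %: oxide over glass, times 100

Glass mass = 1219 g (batch 1385 − LOI 165.5).
Composition: SiO2 36.99%, Li2O 8.383%, CaO 32.37%, ZrO2 6.408%, PbO 15.84%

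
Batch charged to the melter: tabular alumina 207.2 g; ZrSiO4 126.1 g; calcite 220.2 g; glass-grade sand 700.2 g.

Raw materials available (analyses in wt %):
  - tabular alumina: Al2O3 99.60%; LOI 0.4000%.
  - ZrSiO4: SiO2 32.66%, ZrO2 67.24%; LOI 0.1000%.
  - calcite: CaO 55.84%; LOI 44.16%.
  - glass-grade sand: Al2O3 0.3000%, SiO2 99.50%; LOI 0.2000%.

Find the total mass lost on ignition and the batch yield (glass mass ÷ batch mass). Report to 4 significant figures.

LOI loss = 99.60 g; glass = 1154 g; yield = 92.06%

Working values are printed rounded to four significant figures at each printed step; every computation keeps full float precision all the way through; each reported value receives exactly one rounding. Derived quantities are carried in full precision (the totals, four oxide percentages, LOI, the yield, glass mass) from the weighed amounts on 1154 g of glass, as given in the question or the answer.
Per-material ignition loss:
  tabular alumina: 207.2 × 0.004000 = 0.8288 g
  ZrSiO4: 126.1 × 0.001000 = 0.1261 g
  calcite: 220.2 × 0.4416 = 97.24 g
  glass-grade sand: 700.2 × 0.002000 = 1.400 g
Total LOI = 99.60 g
Glass = batch − LOI = 1254 − 99.60 = 1154 g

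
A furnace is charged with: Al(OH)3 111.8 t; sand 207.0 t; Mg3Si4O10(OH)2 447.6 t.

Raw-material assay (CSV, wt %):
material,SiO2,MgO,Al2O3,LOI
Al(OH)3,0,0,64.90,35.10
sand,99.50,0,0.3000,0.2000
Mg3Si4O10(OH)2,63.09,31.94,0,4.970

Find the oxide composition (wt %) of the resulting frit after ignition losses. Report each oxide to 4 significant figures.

Glass mass = 704.5 t (batch 766.4 − LOI 61.90).
Composition: SiO2 69.32%, MgO 20.29%, Al2O3 10.39%

The intermediate values are printed with 4-significant-digit rounding in the working; full float precision is carried through the solve — every reported number undergoes a single rounding — derived quantities, which include glass mass, LOI, the totals, yield, three oxide percentages, are computed in full float precision, as given in the problem or the answer, from the weighed amounts at 704.5 t of glass.
Delivered oxide masses:
  SiO2: 207.0·0.9950 + 447.6·0.6309 = 488.4 t
  MgO: 447.6·0.3194 = 143.0 t
  Al2O3: 111.8·0.6490 + 207.0·0.003000 = 73.18 t
LOI: 111.8·0.3510 + 207.0·0.002000 + 447.6·0.04970 = 61.90 t
Net of LOI, the glass mass = 766.4 − 61.90 = 704.5 t (consistent with Σ oxide mass)
percent by weight: oxide/glass ×100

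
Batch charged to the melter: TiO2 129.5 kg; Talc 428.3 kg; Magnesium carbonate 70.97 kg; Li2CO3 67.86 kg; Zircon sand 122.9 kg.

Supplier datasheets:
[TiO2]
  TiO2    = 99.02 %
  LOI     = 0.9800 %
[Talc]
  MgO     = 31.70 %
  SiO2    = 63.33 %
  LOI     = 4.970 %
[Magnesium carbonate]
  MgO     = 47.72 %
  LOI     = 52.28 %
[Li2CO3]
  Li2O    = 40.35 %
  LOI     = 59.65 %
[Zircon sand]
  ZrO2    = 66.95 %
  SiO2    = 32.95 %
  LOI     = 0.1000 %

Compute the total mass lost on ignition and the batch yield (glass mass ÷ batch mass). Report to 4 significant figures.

The working math runs at full float precision throughout. Mid-chain values appear rounded to four significant figures in the printout — each reported value is rounded just once; all derived quantities are re-derived from the batch weights for 719.3 kg of glass in exact precision (the five compositions, ignition loss, glass mass, yield, the totals) as set out in the question or the answer.
Material-by-material LOI:
  TiO2: 129.5 × 0.009800 = 1.269 kg
  Talc: 428.3 × 0.04970 = 21.29 kg
  Magnesium carbonate: 70.97 × 0.5228 = 37.10 kg
  Li2CO3: 67.86 × 0.5965 = 40.48 kg
  Zircon sand: 122.9 × 0.001000 = 0.1229 kg
Total LOI = 100.3 kg
Glass = batch − LOI = 819.5 − 100.3 = 719.3 kg

LOI loss = 100.3 kg; glass = 719.3 kg; yield = 87.77%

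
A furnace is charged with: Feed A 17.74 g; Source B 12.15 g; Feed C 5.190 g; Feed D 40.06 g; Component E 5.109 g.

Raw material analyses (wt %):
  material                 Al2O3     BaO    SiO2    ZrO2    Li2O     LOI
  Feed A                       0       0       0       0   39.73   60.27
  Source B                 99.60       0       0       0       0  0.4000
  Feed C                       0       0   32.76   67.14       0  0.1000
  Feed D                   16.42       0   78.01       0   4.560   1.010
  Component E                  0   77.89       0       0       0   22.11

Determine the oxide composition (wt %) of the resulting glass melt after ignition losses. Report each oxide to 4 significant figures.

Each numeric step carries full float precision throughout — the intermediate values appear, rounded to four significant digits, in the printout — each reported result undergoes a single rounding. Derived quantities (LOI, the totals, the yield, glass mass, the five compositions) are carried in full precision from the batch weights on 67.97 g of glass as given in the problem or the answer.
Delivered oxide masses:
  Al2O3: 12.15·0.9960 + 40.06·0.1642 = 18.68 g
  BaO: 5.109·0.7789 = 3.979 g
  SiO2: 5.190·0.3276 + 40.06·0.7801 = 32.95 g
  ZrO2: 5.190·0.6714 = 3.485 g
  Li2O: 17.74·0.3973 + 40.06·0.04560 = 8.875 g
LOI: 17.74·0.6027 + 12.15·0.004000 + 5.190·0.001000 + 40.06·0.01010 + 5.109·0.2211 = 12.28 g
Glass = total batch minus LOI = 80.25 − 12.28 = 67.97 g (the oxide masses sum to this)
wt % = 100 × oxide mass / glass mass

Glass mass = 67.97 g (batch 80.25 − LOI 12.28).
Composition: Al2O3 27.48%, BaO 5.855%, SiO2 48.48%, ZrO2 5.127%, Li2O 13.06%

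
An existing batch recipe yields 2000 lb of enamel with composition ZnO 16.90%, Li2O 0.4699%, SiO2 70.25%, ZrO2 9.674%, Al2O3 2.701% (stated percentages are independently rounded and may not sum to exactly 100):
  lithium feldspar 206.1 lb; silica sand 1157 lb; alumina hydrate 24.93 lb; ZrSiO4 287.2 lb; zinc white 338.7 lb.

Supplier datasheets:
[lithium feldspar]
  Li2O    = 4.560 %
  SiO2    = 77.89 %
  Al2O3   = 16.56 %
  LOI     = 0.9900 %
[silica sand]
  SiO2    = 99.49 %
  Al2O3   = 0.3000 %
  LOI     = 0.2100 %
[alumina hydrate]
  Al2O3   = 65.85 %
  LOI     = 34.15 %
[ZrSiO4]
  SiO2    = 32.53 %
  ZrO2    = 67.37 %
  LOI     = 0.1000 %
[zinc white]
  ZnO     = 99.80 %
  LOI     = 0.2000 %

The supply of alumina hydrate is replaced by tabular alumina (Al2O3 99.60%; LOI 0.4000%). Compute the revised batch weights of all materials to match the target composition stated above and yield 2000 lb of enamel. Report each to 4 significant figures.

Rounding to four significant figures governs every mid-chain value as shown — all arithmetic keeps full precision through every step — each reported figure is rounded a single time. The derived quantities are computed at full precision (net glass mass, LOI, the totals, the yield, five oxide percentages) starting from the weights on 2000 lb of glass as written in either problem or answer.
Target masses of each oxide per 2000 lb enamel:
  ZnO: 16.90% × 2000 = 338.0 lb
  Li2O: 0.4699% × 2000 = 9.398 lb
  SiO2: 70.25% × 2000 = 1405 lb
  ZrO2: 9.674% × 2000 = 193.5 lb
  Al2O3: 2.701% × 2000 = 54.02 lb
Mass-balance tally per oxide given the weights on record, on the stated basis (sums match the target masses within answer rounding):
  ZnO: 338.7·0.9980 = 338.0 lb (target 338.0 lb)
  Li2O: 206.1·0.04560 = 9.398 lb (target 9.398 lb)
  SiO2: 206.1·0.7789 + 1157·0.9949 + 287.2·0.3253 = 1405 lb (target 1405 lb)
  ZrO2: 287.2·0.6737 = 193.5 lb (target 193.5 lb)
  Al2O3: 206.1·0.1656 + 1157·0.003000 + 16.49·0.9960 = 54.03 lb (target 54.02 lb)
Auditing the glass mass value: whole batch net of LOI = 2000 lb (oxide target masses add up to 2000 lb; basis as stated: 2000 lb — rounding explains the deltas).
Adding the batch up: Σ batch = 2005 lb; ignition loss, Σ(batch × LOI) = 5.501 lb; yield, glass over the total, = 99.73%.

Revised batch per 2000 lb enamel:
  lithium feldspar: 206.1 lb
  silica sand: 1157 lb
  tabular alumina: 16.49 lb
  ZrSiO4: 287.2 lb
  zinc white: 338.7 lb
Total batch = 2005 lb; LOI loss = 5.501 lb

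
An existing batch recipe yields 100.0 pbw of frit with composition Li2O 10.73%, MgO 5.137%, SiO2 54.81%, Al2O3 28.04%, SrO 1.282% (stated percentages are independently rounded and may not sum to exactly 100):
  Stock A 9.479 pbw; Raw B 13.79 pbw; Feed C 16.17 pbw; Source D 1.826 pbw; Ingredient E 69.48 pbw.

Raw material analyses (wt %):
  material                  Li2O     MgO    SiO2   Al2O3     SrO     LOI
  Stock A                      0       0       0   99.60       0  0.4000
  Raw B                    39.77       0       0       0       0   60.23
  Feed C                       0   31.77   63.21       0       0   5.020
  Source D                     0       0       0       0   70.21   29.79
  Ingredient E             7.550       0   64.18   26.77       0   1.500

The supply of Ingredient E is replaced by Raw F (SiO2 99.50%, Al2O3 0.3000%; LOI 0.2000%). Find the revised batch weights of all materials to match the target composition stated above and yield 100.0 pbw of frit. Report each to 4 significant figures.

All arithmetic keeps exact precision all the way through; mid-chain values are printed with 4-significant-digit rounding within the worked lines — a single rounding finalizes every reported figure; all derived quantities, including LOI, the five compositions, glass mass, the yield, the totals, are computed using the weight values per 100.0 pbw of glass in exact precision, exactly as printed in the problem or the answer.
Oxide-by-oxide targets in 100.0 pbw frit:
  Li2O: 10.73% × 100.0 = 10.73 pbw
  MgO: 5.137% × 100.0 = 5.137 pbw
  SiO2: 54.81% × 100.0 = 54.81 pbw
  Al2O3: 28.04% × 100.0 = 28.04 pbw
  SrO: 1.282% × 100.0 = 1.282 pbw
Sums-versus-targets review applying the batch weights above, on the stated basis (delivered sums recover each target given rounding of the digits):
  Li2O: 26.98·0.3977 = 10.73 pbw (target 10.73 pbw)
  MgO: 16.17·0.3177 = 5.137 pbw (target 5.137 pbw)
  SiO2: 16.17·0.6321 + 44.81·0.9950 = 54.81 pbw (target 54.81 pbw)
  Al2O3: 28.02·0.9960 + 44.81·0.003000 = 28.04 pbw (target 28.04 pbw)
  SrO: 1.826·0.7021 = 1.282 pbw (target 1.282 pbw)
The glass-mass cross-check: whole batch net of LOI = 100.0 pbw (targets for the oxides total 100.0 pbw; stated basis 100.0 pbw — differing by rounding only).
Batch total: Σ batch = 117.8 pbw; ignition loss, Σ(batch × LOI) = 17.81 pbw; as yield: glass ÷ batch → 84.88%.

Revised batch per 100.0 pbw frit:
  Stock A: 28.02 pbw
  Raw B: 26.98 pbw
  Feed C: 16.17 pbw
  Source D: 1.826 pbw
  Raw F: 44.81 pbw
Total batch = 117.8 pbw; LOI loss = 17.81 pbw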